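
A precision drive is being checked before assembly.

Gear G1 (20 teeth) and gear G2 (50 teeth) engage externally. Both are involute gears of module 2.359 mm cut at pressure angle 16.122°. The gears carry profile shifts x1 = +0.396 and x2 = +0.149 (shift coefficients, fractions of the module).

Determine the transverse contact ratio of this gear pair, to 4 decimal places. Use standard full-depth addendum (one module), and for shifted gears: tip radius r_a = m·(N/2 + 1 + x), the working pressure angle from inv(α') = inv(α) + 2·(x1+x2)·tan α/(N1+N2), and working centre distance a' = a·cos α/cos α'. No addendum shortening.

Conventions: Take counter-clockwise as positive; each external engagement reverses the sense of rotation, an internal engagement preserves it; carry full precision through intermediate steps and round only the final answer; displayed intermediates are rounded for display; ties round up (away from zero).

1.6800

topology: single-mesh involute geometry — m = 2.359, 20T/50T pair
base radii: r_b1 = 22.662267, r_b2 = 56.655667
tip radii: r_a1 = 26.883164, r_a2 = 61.685491
inv(α') = inv(16.122°) + 2·(+0.396+0.149)·tan α/(20+50) = 0.01217013  ⇒  α' = 18.73263°
a' = a·cos α / cos α' = 82.5650·cos 16.122°/cos 18.73263° = 83.754624
action lengths: √(r_a1²−r_b1²) = 14.461196, √(r_a2²−r_b2²) = 24.397443
base pitch p_b = π·m·cos α = 7.119561
CR = (14.461196 + 24.397443 − 83.754624·sin 18.73263°)/7.119561 = 1.679968
contact ratio ≈ 1.6800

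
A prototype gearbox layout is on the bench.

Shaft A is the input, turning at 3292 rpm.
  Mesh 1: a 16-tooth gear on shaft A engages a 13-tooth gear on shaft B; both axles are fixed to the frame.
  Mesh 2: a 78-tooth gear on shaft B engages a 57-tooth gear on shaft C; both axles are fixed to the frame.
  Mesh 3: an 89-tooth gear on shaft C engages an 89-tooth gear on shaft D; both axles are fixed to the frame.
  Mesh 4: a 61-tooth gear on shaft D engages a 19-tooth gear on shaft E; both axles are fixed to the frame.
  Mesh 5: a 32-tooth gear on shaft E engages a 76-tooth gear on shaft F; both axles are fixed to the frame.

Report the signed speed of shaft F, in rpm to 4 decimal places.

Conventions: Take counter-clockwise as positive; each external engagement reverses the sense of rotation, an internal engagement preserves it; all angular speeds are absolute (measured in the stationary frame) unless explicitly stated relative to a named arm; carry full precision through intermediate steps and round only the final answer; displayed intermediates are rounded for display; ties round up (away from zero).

-7494.9515 rpm

5-mesh fixed-axis compound train (all bearings frame-fixed)
mesh 1 [16T→13T]: ω = 3292.0000×16/13 = 4051.6923 rpm, sense flips to −
mesh 2 [78T→57T]: ω = 4051.6923×78/57 = 5544.4211 rpm, sense flips to +
mesh 3 [89T→89T]: ω = 5544.4211×89/89 = 5544.4211 rpm, sense flips to −
mesh 4 [61T→19T]: ω = 5544.4211×61/19 = 17800.5097 rpm, sense flips to +
mesh 5 [32T→76T]: ω = 17800.5097×32/76 = 7494.9515 rpm, sense flips to −
signed output speed = -7494.9515 rpm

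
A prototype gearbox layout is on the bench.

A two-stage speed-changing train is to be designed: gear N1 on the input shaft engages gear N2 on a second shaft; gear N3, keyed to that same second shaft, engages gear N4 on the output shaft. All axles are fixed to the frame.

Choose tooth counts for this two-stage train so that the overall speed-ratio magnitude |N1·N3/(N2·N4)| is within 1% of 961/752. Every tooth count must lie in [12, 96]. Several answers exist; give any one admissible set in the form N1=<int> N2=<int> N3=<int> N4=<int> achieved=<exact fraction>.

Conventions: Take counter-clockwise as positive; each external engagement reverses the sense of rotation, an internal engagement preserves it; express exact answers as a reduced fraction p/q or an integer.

N1=31 N2=16 N3=31 N4=47 achieved=961/752

class = fixed-axis compound train [2-stage, 961/752 wanted]
target = 961/752 in lowest terms: an exact hit needs N1·N3 = k·961 and N2·N4 = k·752 for one integer k, every count in [12, 96]; additionally prefer no 1:1 stage (N1 ≠ N2, N3 ≠ N4)
k = 1: N1·N3 = 961 = 31·31, N2·N4 = 752 = 16·47
achieved = 31·31/(16·47) = 961/752; |achieved − target| = 0 ≤ 961/75200 ✓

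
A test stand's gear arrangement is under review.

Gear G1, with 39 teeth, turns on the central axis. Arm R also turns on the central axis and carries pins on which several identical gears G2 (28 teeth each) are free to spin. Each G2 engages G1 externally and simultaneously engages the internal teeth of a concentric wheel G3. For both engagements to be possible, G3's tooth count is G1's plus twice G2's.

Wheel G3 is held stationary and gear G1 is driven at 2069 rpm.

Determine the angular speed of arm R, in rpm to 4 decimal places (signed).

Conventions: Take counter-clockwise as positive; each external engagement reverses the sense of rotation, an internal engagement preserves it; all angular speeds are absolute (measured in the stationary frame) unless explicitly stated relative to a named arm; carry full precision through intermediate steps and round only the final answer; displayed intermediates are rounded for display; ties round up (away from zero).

recognized (axles ride arm R): planetary set, 39/28/95 teeth
normalise by the input: solve with ω_sun = 1, then scale by 2069 rpm
ring teeth: 39 + 2·28 = 95
39(ω_sun−ω_arm) = −95(ω_ring−ω_arm),  ω_ring = 0, ω_sun = 1
39(1−ω_arm) = −95(0−ω_arm)  ⇒  134·ω_arm = 39  ⇒  ω_arm = 39/134
scale: ω_arm = 39/134 × 2069 rpm = +602.1716 rpm

+602.1716 rpm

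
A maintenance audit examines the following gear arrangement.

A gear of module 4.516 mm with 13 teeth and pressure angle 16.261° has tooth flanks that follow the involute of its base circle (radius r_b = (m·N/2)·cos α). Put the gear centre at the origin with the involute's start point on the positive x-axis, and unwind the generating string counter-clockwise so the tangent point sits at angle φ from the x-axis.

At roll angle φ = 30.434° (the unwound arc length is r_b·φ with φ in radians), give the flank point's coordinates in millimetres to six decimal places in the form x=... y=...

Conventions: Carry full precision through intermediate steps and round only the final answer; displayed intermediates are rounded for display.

single-mesh involute tooth geometry (13T wheel at module 4.516)
pitch radius r_p = m·N/2 = 4.516·13/2 = 29.354000
base radius r_b = r_p·cos α = 29.354000·cos 16.261° = 28.179726
roll angle φ = 30.434° = 0.53117350 rad
x = r_b·(cos φ + φ·sin φ) = 31.879070
y = r_b·(sin φ − φ·cos φ) = 1.368427

x=31.879070 y=1.368427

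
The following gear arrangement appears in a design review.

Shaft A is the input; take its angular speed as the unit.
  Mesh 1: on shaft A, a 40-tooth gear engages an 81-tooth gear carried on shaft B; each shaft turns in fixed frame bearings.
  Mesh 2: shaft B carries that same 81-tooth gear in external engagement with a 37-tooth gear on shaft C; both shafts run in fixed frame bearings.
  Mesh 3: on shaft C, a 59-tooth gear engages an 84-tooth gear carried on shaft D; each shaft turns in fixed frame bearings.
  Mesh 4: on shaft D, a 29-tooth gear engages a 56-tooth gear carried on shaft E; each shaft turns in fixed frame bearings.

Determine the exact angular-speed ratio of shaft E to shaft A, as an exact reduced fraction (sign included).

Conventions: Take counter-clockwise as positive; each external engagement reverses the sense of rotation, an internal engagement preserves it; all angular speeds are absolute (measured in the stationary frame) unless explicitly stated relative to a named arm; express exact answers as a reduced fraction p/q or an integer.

8555/21756

class = fixed-axis compound train [4 meshes; 4 ratios multiply, 4 sense flips]
mesh 1 [40T→81T]: running ratio 40/81, sense −
mesh 2 [81T→37T]: running ratio 40/37, sense +
mesh 3 [59T→84T]: running ratio 590/777, sense −
mesh 4 [29T→56T]: running ratio 8555/21756, sense +
ω_out/ω_in = 8555/21756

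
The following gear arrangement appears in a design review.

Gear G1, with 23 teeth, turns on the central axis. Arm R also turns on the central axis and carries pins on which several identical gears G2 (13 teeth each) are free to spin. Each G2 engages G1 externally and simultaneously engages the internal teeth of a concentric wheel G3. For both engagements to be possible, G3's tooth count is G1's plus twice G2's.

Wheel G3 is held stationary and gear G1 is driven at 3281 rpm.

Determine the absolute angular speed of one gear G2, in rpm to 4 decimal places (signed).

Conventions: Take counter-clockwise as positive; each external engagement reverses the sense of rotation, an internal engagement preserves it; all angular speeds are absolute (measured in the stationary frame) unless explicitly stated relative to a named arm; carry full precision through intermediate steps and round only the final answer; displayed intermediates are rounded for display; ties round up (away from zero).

topology: planetary set — G1 23T / G2 13T / G3 49T, arm = carrier (Willis)
normalise by the input: solve with ω_sun = 1, then scale by 3281 rpm
ring teeth: 23 + 2·13 = 49
23(ω_sun−ω_arm) = −49(ω_ring−ω_arm),  ω_ring = 0, ω_sun = 1
23(1−ω_arm) = −49(0−ω_arm)  ⇒  72·ω_arm = 23  ⇒  ω_arm = 23/72
sun–planet mesh: 23·(1−23/72) = −13·(ω_p−ω_arm)  ⇒  ω_p−ω_arm = -1127/936
ω_p = 23/72 − 1127/936 = -23/26
scale: ω_p = -23/26 × 3281 rpm = -2902.4231 rpm

-2902.4231 rpm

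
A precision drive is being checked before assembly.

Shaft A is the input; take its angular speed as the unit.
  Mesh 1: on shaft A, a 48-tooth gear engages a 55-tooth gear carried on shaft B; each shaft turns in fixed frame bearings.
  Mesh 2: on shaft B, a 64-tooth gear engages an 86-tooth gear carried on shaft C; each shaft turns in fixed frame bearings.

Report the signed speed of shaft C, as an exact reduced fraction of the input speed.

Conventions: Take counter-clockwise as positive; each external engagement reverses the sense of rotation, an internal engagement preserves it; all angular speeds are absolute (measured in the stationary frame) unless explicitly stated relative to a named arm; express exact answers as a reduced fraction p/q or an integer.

1536/2365

2-mesh fixed-axis compound train (all bearings frame-fixed)
mesh 1 [48T→55T]: |ω|/ω_in = 1×48/55 = 48/55, sense flips to −
mesh 2 [64T→86T]: |ω|/ω_in = (48/55)×64/86 = 1536/2365, sense flips to +
signed output speed (× input speed) = 1536/2365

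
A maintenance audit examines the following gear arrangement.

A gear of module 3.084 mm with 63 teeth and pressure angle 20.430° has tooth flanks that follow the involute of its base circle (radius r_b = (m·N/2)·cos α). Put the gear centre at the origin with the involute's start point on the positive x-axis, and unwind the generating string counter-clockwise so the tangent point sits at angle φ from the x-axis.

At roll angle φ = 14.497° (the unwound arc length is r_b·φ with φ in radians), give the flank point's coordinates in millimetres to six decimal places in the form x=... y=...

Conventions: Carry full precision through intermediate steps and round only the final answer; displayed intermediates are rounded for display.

x=93.902994 y=0.488397

topology: single-mesh involute geometry — m = 3.084, N = 63
pitch radius r_p = m·N/2 = 3.084·63/2 = 97.146000
base radius r_b = r_p·cos α = 97.146000·cos 20.430° = 91.035453
roll angle φ = 14.497° = 0.25302038 rad
x = r_b·(cos φ + φ·sin φ) = 93.902994
y = r_b·(sin φ − φ·cos φ) = 0.488397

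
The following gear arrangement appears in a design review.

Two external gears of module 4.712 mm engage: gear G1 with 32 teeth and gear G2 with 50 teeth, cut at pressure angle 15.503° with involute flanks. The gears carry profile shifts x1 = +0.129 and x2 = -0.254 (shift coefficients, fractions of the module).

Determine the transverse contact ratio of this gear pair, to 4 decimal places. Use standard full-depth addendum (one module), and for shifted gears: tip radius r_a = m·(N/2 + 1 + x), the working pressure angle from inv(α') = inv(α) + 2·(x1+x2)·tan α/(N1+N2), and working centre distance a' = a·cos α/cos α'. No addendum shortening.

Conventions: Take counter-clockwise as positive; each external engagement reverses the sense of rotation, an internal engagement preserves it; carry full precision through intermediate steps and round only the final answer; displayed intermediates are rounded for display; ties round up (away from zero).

recognized (one external pair, fixed centres): single-mesh tooth geometry, m = 4.712, N1 = 32, N2 = 50
base radii: r_b1 = 72.648972, r_b2 = 113.514019
tip radii: r_a1 = 80.711848, r_a2 = 121.315152
inv(α') = inv(15.503°) + 2·(+0.129-0.254)·tan α/(32+50) = 0.00595686  ⇒  α' = 14.84434°
a' = a·cos α / cos α' = 193.1920·cos 15.503°/cos 14.84434° = 192.590626
action lengths: √(r_a1²−r_b1²) = 35.164318, √(r_a2²−r_b2²) = 42.801094
base pitch p_b = π·m·cos α = 14.264592
CR = (35.164318 + 42.801094 − 192.590626·sin 14.84434°)/14.264592 = 2.006707
contact ratio ≈ 2.0067

2.0067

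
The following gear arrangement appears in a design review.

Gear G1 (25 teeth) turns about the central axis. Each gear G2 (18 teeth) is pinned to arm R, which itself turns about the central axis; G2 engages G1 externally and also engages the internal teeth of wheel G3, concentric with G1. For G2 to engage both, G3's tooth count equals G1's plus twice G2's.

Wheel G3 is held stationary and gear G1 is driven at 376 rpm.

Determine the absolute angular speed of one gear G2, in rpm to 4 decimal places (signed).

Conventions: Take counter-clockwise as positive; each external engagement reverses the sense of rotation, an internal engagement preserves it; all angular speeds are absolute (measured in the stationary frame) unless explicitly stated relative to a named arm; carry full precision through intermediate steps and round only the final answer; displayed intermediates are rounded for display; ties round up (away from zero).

-261.1111 rpm

recognized (axles ride arm R): planetary set, 25/18/61 teeth
normalise by the input: solve with ω_sun = 1, then scale by 376 rpm
ring teeth: 25 + 2·18 = 61
25(ω_sun−ω_arm) = −61(ω_ring−ω_arm),  ω_ring = 0, ω_sun = 1
25(1−ω_arm) = −61(0−ω_arm)  ⇒  86·ω_arm = 25  ⇒  ω_arm = 25/86
sun–planet mesh: 25·(1−25/86) = −18·(ω_p−ω_arm)  ⇒  ω_p−ω_arm = -1525/1548
ω_p = 25/86 − 1525/1548 = -25/36
scale: ω_p = -25/36 × 376 rpm = -261.1111 rpm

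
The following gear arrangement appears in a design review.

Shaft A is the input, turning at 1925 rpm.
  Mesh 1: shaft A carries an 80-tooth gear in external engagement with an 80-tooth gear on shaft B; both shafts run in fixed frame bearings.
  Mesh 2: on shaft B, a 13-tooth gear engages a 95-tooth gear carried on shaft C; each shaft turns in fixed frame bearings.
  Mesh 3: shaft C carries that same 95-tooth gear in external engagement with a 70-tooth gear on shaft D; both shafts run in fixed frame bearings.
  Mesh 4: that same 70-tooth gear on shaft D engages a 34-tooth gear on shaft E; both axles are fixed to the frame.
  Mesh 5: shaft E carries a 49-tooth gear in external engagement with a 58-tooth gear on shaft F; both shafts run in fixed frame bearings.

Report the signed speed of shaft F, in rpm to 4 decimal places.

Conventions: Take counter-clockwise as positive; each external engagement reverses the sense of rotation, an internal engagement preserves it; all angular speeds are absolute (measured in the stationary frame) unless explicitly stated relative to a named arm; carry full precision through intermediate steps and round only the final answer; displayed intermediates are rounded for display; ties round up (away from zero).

class = fixed-axis compound train [5 meshes; 5 ratios multiply, 5 sense flips]
mesh 1 [80T→80T]: ω = 1925.0000×80/80 = 1925.0000 rpm, sense flips to −
mesh 2 [13T→95T]: ω = 1925.0000×13/95 = 263.4211 rpm, sense flips to +
mesh 3 [95T→70T]: ω = 263.4211×95/70 = 357.5000 rpm, sense flips to −
mesh 4 [70T→34T]: ω = 357.5000×70/34 = 736.0294 rpm, sense flips to +
mesh 5 [49T→58T]: ω = 736.0294×49/58 = 621.8180 rpm, sense flips to −
signed output speed = -621.8180 rpm

-621.8180 rpm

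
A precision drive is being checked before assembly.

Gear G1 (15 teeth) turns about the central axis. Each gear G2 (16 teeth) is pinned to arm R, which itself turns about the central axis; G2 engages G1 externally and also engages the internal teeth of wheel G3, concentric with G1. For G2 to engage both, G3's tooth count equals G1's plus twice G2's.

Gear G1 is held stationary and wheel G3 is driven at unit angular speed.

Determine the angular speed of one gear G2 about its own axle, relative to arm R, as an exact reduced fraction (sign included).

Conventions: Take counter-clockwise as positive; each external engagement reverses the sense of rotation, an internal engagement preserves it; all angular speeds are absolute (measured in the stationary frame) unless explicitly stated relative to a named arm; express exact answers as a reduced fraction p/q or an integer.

class = planetary set [G3 = 15+2·16 = 47; Willis about the carrier]
ring teeth: 15 + 2·16 = 47
15(ω_sun−ω_arm) = −47(ω_ring−ω_arm),  ω_sun = 0, ω_ring = 1
15(0−ω_arm) = −47(1−ω_arm)  ⇒  62·ω_arm = 47  ⇒  ω_arm = 47/62
sun–planet mesh: 15·(0−47/62) = −16·(ω_p−ω_arm)  ⇒  ω_p−ω_arm = 705/992
exact speed ratio = 705/992

705/992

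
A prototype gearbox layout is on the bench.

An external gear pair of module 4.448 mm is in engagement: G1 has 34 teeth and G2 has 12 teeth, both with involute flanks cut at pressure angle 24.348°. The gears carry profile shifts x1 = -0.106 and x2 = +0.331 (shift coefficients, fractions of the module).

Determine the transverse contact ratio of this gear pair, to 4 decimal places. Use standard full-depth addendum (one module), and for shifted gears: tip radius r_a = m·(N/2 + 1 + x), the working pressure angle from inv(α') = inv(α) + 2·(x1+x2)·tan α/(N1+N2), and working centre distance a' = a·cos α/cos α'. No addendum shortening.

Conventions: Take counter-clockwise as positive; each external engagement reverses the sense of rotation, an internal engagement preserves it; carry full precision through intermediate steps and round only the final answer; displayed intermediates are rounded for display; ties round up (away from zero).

1.3426

topology: single-mesh involute geometry — m = 4.448, 34T/12T pair
base radii: r_b1 = 68.890577, r_b2 = 24.314321
tip radii: r_a1 = 79.592512, r_a2 = 32.608288
inv(α') = inv(24.348°) + 2·(-0.106+0.331)·tan α/(34+12) = 0.03200037  ⇒  α' = 25.52108°
a' = a·cos α / cos α' = 102.3040·cos 24.348°/cos 25.52108° = 103.282502
action lengths: √(r_a1²−r_b1²) = 39.862969, √(r_a2²−r_b2²) = 21.728190
base pitch p_b = π·m·cos α = 12.730949
CR = (39.862969 + 21.728190 − 103.282502·sin 25.52108°)/12.730949 = 1.342602
contact ratio ≈ 1.3426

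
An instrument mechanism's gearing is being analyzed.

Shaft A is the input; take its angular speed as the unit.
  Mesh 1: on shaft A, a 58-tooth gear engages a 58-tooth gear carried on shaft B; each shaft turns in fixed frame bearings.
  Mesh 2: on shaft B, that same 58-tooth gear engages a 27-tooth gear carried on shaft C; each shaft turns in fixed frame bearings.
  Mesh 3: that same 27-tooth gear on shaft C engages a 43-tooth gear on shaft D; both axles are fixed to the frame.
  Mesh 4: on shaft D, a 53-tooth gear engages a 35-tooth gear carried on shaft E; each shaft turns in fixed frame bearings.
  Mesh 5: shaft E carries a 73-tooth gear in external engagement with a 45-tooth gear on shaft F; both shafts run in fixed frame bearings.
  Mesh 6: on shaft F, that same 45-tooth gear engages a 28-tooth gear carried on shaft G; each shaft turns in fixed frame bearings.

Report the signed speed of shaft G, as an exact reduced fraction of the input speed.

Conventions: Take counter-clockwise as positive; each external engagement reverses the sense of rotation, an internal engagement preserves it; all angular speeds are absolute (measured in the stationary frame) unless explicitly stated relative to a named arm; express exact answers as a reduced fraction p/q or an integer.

6-mesh fixed-axis compound train (all bearings frame-fixed)
mesh 1 [58T→58T]: |ω|/ω_in = 1×58/58 = 1, sense flips to −
mesh 2 [58T→27T]: |ω|/ω_in = 1×58/27 = 58/27, sense flips to +
mesh 3 [27T→43T]: |ω|/ω_in = (58/27)×27/43 = 58/43, sense flips to −
mesh 4 [53T→35T]: |ω|/ω_in = (58/43)×53/35 = 3074/1505, sense flips to +
mesh 5 [73T→45T]: |ω|/ω_in = (3074/1505)×73/45 = 224402/67725, sense flips to −
mesh 6 [45T→28T]: |ω|/ω_in = (224402/67725)×45/28 = 112201/21070, sense flips to +
signed output speed (× input speed) = 112201/21070

112201/21070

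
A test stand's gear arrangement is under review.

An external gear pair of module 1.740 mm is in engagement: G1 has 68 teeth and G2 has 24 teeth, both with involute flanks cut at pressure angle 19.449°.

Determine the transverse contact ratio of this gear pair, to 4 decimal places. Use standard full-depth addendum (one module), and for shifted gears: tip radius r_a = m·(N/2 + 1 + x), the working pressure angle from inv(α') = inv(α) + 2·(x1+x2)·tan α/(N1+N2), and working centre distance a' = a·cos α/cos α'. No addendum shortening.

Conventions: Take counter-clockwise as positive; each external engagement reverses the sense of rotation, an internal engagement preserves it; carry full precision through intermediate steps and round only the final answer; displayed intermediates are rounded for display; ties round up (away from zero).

1.7302

topology: single-mesh involute geometry — m = 1.740, 68T/24T pair
base radii: r_b1 = 55.784227, r_b2 = 19.688551
tip radii: r_a1 = 60.900000, r_a2 = 22.620000
no profile shift: α' = α, a' = a
action lengths: √(r_a1²−r_b1²) = 24.432152, √(r_a2²−r_b2²) = 11.136668
base pitch p_b = π·m·cos α = 5.154450
CR = (24.432152 + 11.136668 − 80.040000·sin 19.44900°)/5.154450 = 1.730173
contact ratio ≈ 1.7302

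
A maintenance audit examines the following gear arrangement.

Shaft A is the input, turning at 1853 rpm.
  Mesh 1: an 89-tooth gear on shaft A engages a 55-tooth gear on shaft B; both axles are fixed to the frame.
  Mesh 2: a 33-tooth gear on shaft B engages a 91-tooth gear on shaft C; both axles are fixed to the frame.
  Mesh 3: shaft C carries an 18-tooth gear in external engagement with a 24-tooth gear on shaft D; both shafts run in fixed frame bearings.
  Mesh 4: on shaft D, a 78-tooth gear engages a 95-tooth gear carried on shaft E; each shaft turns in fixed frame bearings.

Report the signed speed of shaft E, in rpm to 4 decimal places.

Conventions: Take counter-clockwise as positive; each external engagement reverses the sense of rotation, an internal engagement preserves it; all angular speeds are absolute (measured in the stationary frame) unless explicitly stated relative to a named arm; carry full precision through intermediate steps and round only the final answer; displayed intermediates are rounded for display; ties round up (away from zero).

topology: fixed-axis compound train — 4 meshes, A→E
mesh 1 [89T→55T]: ω = 1853.0000×89/55 = 2998.4909 rpm, sense flips to −
mesh 2 [33T→91T]: ω = 2998.4909×33/91 = 1087.3648 rpm, sense flips to +
mesh 3 [18T→24T]: ω = 1087.3648×18/24 = 815.5236 rpm, sense flips to −
mesh 4 [78T→95T]: ω = 815.5236×78/95 = 669.5878 rpm, sense flips to +
signed output speed = +669.5878 rpm

+669.5878 rpm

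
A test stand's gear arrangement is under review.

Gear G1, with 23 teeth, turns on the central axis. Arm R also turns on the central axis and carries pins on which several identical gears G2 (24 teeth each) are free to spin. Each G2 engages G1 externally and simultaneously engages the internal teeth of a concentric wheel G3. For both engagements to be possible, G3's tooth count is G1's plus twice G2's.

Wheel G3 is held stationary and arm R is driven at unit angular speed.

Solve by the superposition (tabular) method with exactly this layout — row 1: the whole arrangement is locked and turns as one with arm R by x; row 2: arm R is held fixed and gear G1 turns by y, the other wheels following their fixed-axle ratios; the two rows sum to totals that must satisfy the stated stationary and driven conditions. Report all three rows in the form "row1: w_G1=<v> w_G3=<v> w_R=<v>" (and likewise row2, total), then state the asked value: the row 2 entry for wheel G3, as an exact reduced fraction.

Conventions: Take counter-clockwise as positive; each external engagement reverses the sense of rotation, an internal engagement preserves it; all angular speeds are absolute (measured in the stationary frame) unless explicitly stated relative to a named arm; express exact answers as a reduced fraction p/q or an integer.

row1: w_G1=1 w_G3=1 w_R=1
row2: w_G1=71/23 w_G3=-1 w_R=0
total: w_G1=94/23 w_G3=0 w_R=1
asked value: -1

class = planetary set [G3 = 23+2·24 = 71; Willis about the carrier]
superposition row 1 [locked train]: every member turns x
row 2 (arm held, sun turns y): ω_ring = −(23/71)·y, ω_arm = 0
boundary: total ω_ring = x − (23/71)·y = 0 and total ω_arm = x = 1  ⇒  y = 71/23, x = 1
row 2 ring = −(23/71)·71/23 = -1
totals (row 1 + row 2): sun 1 + 71/23 = 94/23, ring 1 + (-1) = 0, arm 1 + 0 = 1
asked cell (row2, ring) = -1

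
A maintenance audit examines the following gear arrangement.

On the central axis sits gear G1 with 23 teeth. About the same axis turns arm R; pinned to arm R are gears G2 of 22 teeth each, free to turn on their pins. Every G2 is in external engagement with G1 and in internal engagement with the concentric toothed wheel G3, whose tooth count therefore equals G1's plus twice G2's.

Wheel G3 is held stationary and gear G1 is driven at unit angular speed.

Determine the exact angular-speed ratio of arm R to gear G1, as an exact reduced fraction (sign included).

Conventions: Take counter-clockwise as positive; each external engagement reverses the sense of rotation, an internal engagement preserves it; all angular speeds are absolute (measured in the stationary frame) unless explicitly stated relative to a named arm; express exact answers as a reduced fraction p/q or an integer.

23/90

recognized (axles ride arm R): planetary set, 23/22/67 teeth
ring teeth: 23 + 2·22 = 67
23(ω_sun−ω_arm) = −67(ω_ring−ω_arm),  ω_ring = 0, ω_sun = 1
23(1−ω_arm) = −67(0−ω_arm)  ⇒  90·ω_arm = 23  ⇒  ω_arm = 23/90
ω_out/ω_in = 23/90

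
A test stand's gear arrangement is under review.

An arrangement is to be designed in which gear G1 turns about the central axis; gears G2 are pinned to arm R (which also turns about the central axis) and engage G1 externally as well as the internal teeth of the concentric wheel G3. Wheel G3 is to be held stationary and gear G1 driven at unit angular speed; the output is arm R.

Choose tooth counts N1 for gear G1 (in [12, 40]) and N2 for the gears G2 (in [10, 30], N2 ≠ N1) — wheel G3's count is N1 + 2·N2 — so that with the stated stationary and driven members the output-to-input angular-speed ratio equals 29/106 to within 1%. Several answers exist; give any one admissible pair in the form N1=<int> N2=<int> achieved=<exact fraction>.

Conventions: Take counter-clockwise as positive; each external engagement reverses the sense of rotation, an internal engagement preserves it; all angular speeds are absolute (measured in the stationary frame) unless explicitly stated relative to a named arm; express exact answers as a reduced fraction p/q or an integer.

planetary set to be sized for 29/106 (Willis relation)
Willis with ω_ring = 0: ω_arm/ω_sun = N1/(N1+N3); set equal to 29/106  ⇒  N3/N1 = 1/(29/106) − 1 = 77/29
N3 = N1 + 2·N2  ⇒  N2/N1 = (N3/N1 − 1)/2 = (77/29 − 1)/2 = 24/29
smallest multiple with N1 ≥ 12 and N2 ≥ 10: k = 1  ⇒  N1 = 1·29 = 29, N2 = 1·24 = 24 (N1 ≤ 40, N2 ≤ 30, N2 ≠ N1 ✓), N3 = 29 + 2·24 = 77
check: N1/(N1+N3) with N1 = 29, N3 = 77 gives 29/106; |achieved − target| = 0 ≤ 29/10600 ✓

N1=29 N2=24 achieved=29/106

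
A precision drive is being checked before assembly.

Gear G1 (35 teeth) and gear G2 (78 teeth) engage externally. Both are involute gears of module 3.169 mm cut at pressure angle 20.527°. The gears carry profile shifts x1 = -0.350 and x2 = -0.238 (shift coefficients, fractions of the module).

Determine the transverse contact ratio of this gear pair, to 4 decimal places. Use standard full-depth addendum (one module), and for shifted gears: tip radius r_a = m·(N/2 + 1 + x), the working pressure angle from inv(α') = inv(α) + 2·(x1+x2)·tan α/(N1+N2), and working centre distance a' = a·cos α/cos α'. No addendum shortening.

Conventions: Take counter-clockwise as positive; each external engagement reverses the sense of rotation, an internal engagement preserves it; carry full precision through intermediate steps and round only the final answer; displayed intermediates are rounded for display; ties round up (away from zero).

class = single-mesh tooth geometry [involute pair 35T × 78T, m = 3.169]
base radii: r_b1 = 51.936340, r_b2 = 115.743843
tip radii: r_a1 = 57.517350, r_a2 = 126.005778
inv(α') = inv(20.527°) + 2·(-0.350-0.238)·tan α/(35+78) = 0.01226151  ⇒  α' = 18.77804°
a' = a·cos α / cos α' = 179.0485·cos 20.527°/cos 18.77804° = 177.107119
action lengths: √(r_a1²−r_b1²) = 24.715626, √(r_a2²−r_b2²) = 49.807819
base pitch p_b = π·m·cos α = 9.323590
CR = (24.715626 + 49.807819 − 177.107119·sin 18.77804°)/9.323590 = 1.878263
contact ratio ≈ 1.8783

1.8783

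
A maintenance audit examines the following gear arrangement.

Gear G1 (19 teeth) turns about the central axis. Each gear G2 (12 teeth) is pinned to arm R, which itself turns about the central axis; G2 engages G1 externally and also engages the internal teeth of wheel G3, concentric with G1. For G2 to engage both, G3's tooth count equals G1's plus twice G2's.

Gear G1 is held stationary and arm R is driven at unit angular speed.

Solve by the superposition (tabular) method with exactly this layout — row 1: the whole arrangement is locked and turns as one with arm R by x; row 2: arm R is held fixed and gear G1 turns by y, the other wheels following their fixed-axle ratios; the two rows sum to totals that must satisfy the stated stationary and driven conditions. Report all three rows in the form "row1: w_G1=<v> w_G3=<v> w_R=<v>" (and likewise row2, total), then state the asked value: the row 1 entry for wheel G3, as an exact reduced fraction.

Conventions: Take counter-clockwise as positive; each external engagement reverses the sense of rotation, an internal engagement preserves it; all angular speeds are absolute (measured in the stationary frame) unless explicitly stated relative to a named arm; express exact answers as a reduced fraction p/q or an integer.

recognized (axles ride arm R): planetary set, 19/12/43 teeth
row 1 (train locked, turned with arm): all members turn x
row 2: sun turns y, ring = −(19/43)·y, arm 0
boundary: total ω_sun = x + y = 0 and total ω_arm = x = 1  ⇒  y = -1, x = 1
row 2 ring = −(19/43)·(-1) = 19/43
totals (row 1 + row 2): sun 1 + (-1) = 0, ring 1 + 19/43 = 62/43, arm 1 + 0 = 1
asked cell (row1, ring) = 1

row1: w_G1=1 w_G3=1 w_R=1
row2: w_G1=-1 w_G3=19/43 w_R=0
total: w_G1=0 w_G3=62/43 w_R=1
asked value: 1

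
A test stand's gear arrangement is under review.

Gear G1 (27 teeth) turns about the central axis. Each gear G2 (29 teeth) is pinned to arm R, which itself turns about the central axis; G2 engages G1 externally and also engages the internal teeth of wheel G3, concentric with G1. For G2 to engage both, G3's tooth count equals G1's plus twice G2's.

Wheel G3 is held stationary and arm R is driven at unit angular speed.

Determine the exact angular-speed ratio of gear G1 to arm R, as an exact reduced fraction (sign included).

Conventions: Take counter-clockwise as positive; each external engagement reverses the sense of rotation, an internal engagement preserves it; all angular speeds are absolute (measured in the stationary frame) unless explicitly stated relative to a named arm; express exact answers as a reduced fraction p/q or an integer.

planetary set (27T centre, 29T on arm, 85T internal) — Willis relation
ring teeth: 27 + 2·29 = 85
27(ω_sun−ω_arm) = −85(ω_ring−ω_arm),  ω_ring = 0, ω_arm = 1
ω_sun = 1 − (85/27)(0−1) = 112/27
ω_out/ω_in = 112/27

112/27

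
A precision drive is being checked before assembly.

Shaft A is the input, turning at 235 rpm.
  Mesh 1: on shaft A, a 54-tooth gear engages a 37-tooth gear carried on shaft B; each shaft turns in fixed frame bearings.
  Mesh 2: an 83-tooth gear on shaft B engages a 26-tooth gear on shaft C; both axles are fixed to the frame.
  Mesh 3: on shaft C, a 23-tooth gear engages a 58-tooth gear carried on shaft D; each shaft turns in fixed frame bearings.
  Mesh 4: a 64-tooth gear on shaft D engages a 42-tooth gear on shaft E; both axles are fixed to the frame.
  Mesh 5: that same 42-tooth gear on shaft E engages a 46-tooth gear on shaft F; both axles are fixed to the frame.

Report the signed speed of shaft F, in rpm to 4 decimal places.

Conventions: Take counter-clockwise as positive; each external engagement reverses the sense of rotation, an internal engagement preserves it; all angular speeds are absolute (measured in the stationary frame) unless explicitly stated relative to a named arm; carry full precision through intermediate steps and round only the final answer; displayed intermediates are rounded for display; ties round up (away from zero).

-604.0691 rpm

class = fixed-axis compound train [5 meshes; 5 ratios multiply, 5 sense flips]
mesh 1 [54T→37T]: ω = 235.0000×54/37 = 342.9730 rpm, sense flips to −
mesh 2 [83T→26T]: ω = 342.9730×83/26 = 1094.8753 rpm, sense flips to +
mesh 3 [23T→58T]: ω = 1094.8753×23/58 = 434.1747 rpm, sense flips to −
mesh 4 [64T→42T]: ω = 434.1747×64/42 = 661.5995 rpm, sense flips to +
mesh 5 [42T→46T]: ω = 661.5995×42/46 = 604.0691 rpm, sense flips to −
signed output speed = -604.0691 rpm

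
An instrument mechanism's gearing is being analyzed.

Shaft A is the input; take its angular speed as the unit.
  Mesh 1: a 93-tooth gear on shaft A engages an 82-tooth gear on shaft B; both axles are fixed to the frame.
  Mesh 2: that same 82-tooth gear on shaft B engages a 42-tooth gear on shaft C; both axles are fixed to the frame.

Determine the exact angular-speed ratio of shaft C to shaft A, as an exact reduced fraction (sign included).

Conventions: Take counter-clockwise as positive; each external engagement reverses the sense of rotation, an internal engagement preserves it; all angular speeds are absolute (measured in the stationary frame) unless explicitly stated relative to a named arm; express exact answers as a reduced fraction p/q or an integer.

31/14

class = fixed-axis compound train [2 meshes; 2 ratios multiply, 2 sense flips]
mesh 1 [93T→82T]: running ratio 93/82, sense −
mesh 2 [82T→42T]: running ratio 31/14, sense +
ω_out/ω_in = 31/14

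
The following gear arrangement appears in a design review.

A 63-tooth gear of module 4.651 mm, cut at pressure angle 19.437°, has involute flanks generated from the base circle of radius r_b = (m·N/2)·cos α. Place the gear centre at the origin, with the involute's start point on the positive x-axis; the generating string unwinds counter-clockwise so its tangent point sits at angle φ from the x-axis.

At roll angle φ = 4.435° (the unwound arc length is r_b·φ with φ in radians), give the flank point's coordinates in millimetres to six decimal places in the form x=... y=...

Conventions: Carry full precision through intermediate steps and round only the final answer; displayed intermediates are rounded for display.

topology: single-mesh involute geometry — m = 4.651, N = 63
pitch radius r_p = m·N/2 = 4.651·63/2 = 146.506500
base radius r_b = r_p·cos α = 146.506500·cos 19.437° = 138.156796
roll angle φ = 4.435° = 0.07740535 rad
x = r_b·(cos φ + φ·sin φ) = 138.570065
y = r_b·(sin φ − φ·cos φ) = 0.021345

x=138.570065 y=0.021345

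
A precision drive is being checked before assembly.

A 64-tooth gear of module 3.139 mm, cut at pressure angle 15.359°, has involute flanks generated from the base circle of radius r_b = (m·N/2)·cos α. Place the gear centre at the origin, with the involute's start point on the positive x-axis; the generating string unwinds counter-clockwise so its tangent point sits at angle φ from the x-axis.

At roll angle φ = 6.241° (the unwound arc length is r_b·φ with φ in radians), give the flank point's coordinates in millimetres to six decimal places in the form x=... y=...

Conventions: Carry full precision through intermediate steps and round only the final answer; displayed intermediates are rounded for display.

recognized (one wheel, involute flank): single-mesh tooth geometry, m = 3.139, N = 64
pitch radius r_p = m·N/2 = 3.139·64/2 = 100.448000
base radius r_b = r_p·cos α = 100.448000·cos 15.359° = 96.860518
roll angle φ = 6.241° = 0.10892600 rad
x = r_b·(cos φ + φ·sin φ) = 97.433434
y = r_b·(sin φ − φ·cos φ) = 0.041678

x=97.433434 y=0.041678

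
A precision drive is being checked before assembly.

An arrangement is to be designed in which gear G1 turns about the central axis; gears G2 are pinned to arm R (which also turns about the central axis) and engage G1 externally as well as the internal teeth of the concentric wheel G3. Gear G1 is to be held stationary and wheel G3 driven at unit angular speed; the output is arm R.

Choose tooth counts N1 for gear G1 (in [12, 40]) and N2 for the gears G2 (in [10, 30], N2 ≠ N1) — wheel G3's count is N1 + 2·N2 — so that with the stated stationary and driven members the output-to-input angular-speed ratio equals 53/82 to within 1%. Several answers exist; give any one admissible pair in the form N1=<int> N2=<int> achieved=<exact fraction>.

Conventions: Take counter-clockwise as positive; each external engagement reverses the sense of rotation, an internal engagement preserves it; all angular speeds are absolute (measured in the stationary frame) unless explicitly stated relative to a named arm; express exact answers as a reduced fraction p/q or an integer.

N1=29 N2=12 achieved=53/82

class = planetary set [ratio 53/82 wanted; Willis about the carrier]
Willis with ω_sun = 0: ω_arm/ω_ring = N3/(N1+N3); set equal to 53/82  ⇒  N3/N1 = (53/82)/(1 − 53/82) = 53/29
N3 = N1 + 2·N2  ⇒  N2/N1 = (N3/N1 − 1)/2 = (53/29 − 1)/2 = 12/29
smallest multiple with N1 ≥ 12 and N2 ≥ 10: k = 1  ⇒  N1 = 1·29 = 29, N2 = 1·12 = 12 (N1 ≤ 40, N2 ≤ 30, N2 ≠ N1 ✓), N3 = 29 + 2·12 = 53
check: N3/(N1+N3) with N1 = 29, N3 = 53 gives 53/82; |achieved − target| = 0 ≤ 53/8200 ✓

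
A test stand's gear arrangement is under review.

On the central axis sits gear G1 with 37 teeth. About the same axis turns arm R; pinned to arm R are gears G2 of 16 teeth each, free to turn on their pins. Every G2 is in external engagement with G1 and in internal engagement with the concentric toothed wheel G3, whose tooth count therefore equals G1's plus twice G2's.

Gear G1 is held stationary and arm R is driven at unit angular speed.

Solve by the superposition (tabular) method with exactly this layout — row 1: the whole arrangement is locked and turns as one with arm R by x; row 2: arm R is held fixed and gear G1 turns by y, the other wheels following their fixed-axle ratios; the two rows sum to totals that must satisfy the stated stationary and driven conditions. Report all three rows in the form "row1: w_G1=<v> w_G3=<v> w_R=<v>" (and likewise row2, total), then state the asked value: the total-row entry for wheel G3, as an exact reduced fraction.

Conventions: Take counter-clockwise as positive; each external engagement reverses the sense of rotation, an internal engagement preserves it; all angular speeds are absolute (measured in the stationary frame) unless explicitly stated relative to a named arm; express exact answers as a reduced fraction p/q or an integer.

topology: planetary set — G1 37T / G2 16T / G3 69T, arm = carrier (Willis)
row 1: whole set turns with the arm by x
row 2: sun turns y, ring = −(37/69)·y, arm 0
boundary: total ω_sun = x + y = 0 and total ω_arm = x = 1  ⇒  y = -1, x = 1
row 2 ring = −(37/69)·(-1) = 37/69
totals (row 1 + row 2): sun 1 + (-1) = 0, ring 1 + 37/69 = 106/69, arm 1 + 0 = 1
asked cell (total, ring) = 106/69

row1: w_G1=1 w_G3=1 w_R=1
row2: w_G1=-1 w_G3=37/69 w_R=0
total: w_G1=0 w_G3=106/69 w_R=1
asked value: 106/69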